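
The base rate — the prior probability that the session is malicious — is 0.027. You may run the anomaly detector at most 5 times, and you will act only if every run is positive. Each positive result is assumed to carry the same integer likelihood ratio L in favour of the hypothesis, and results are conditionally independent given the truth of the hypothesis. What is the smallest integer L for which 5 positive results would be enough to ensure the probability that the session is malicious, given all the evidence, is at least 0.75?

3

Prior odds = 0.027/0.973 = 27/973.
Target odds = 0.75/0.25 = 3.
Need L⁵ ≥ 3 ÷ (27/973) = 973/9.
2⁵ = 32 < 973/9 ≤ 243 = 3⁵, so L = 3.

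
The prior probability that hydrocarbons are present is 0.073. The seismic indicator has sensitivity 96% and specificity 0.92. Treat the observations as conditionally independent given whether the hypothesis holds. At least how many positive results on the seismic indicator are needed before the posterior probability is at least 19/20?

3

Prior odds = 0.073/0.927 = 73/927.
False-positive rate = 1 − 0.92 = 0.08; likelihood ratio of a positive = 0.96/0.08 = 12.
Target odds: 0.95 ÷ 0.05 = 19.
Require 12ⁿ ≥ 19 ÷ (73/927) = 17613/73.
12² = 144 falls short of 17613/73 but 12³ = 1728 reaches it, so n = 3.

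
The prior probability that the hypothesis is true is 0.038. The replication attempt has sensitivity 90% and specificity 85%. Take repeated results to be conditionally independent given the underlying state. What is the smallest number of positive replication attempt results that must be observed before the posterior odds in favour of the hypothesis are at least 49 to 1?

Prior odds: 0.038 ÷ 0.962 = 19/481.
False-positive rate = 1 − 0.85 = 0.15; likelihood ratio of a positive = 0.9/0.15 = 6.
Target odds = 49.
Need (19/481) × 6ⁿ ≥ 49, i.e. 6ⁿ ≥ 23569/19.
6³ = 216 falls short of 23569/19 but 6⁴ = 1296 reaches it, so n = 4.

4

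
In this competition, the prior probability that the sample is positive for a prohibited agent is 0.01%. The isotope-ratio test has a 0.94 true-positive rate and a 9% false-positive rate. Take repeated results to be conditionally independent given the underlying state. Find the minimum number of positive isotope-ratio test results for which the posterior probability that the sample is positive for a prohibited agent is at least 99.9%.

7

Prior odds = 0.0001/0.9999 = 1/9999.
Likelihood ratio of a positive result = 0.94/0.09 = 94/9.
Target posterior odds = 0.999/0.001 = 999.
Require (94/9)ⁿ ≥ 999 ÷ (1/9999) = 9989001.
(94/9)⁶ ≈1.29811e+06 falls short of 9989001 but (94/9)⁷ ≈1.35581e+07 reaches it, so n = 7.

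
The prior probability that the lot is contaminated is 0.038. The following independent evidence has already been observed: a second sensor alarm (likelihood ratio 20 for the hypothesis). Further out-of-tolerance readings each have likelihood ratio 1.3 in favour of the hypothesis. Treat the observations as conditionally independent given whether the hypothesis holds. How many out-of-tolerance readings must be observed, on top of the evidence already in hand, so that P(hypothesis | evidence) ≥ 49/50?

16

Prior odds = 0.038/0.962 = 19/481.
Bayes factor of the evidence already in hand = 20.
Odds after that evidence = (19/481) × 20 = 380/481.
Target odds = 0.98/0.02 = 49.
Need 1.3ⁿ ≥ 49 ÷ (380/481) = 23569/380.
1.3¹⁵ ≈51.1859 falls short of 23569/380 but 1.3¹⁶ ≈66.5417 reaches it, so n = 16.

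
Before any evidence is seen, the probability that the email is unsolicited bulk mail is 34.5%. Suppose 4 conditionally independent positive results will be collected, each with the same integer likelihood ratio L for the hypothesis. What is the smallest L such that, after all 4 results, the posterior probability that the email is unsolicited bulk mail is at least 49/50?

Prior odds = 0.345/0.655 = 69/131.
Target odds = 0.98/0.02 = 49.
Need L⁴ ≥ 49 ÷ (69/131) = 6419/69.
3⁴ = 81 < 6419/69 ≤ 256 = 4⁴, so L = 4.

4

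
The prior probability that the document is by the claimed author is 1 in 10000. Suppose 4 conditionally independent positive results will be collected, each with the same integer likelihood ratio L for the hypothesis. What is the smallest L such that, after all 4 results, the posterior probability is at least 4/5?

15

Prior odds = 0.0001/0.9999 = 1/9999.
Target odds = 0.8/0.2 = 4.
Need L⁴ ≥ 4 ÷ (1/9999) = 39996.
14⁴ = 38416 < 39996 ≤ 50625 = 15⁴, so L = 15.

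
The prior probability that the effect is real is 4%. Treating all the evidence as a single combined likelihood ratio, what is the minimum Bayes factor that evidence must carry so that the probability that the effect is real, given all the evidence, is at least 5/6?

120

Prior odds = 0.04/0.96 = 1/24.
Target odds = (5/6)/(1/6) = 5.
Required Bayes factor = 5 ÷ (1/24) = 120.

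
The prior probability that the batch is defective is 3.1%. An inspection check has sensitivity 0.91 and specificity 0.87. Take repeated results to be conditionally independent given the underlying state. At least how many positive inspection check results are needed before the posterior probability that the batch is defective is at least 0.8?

Prior odds = 0.031/0.969 = 31/969.
False-positive rate = 1 − 0.87 = 0.13; likelihood ratio of a positive = 0.91/0.13 = 7.
Target odds: 0.8 ÷ 0.2 = 4.
Need (31/969) × 7ⁿ ≥ 4, i.e. 7ⁿ ≥ 3876/31.
7² = 49 falls short of 3876/31 but 7³ = 343 reaches it, so n = 3.

3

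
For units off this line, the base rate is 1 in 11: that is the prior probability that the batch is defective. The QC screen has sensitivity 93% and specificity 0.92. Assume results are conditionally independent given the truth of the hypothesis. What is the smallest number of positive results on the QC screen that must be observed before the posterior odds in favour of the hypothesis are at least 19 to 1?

3

Prior odds = (1/11)/(10/11) = 0.1.
False-positive rate = 1 − 0.92 = 0.08; likelihood ratio of a positive = 0.93/0.08 = 11.625.
Target odds = 19.
Need 0.1 × 11.625ⁿ ≥ 19, i.e. 11.625ⁿ ≥ 190.
11.625² = 135.140625 falls short of 190 but 11.625³ = 804357/512 reaches it, so n = 3.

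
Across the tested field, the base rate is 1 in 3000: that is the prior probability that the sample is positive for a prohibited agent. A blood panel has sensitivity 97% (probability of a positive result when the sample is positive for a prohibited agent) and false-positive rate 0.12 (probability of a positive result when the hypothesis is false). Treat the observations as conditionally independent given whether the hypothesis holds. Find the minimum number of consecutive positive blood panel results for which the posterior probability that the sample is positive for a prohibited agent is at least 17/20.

Prior odds: (1/3000) ÷ (2999/3000) = 1/2999.
Likelihood ratio of a positive result = 0.97/0.12 = 97/12.
Target odds: 0.85 ÷ 0.15 = 17/3.
Require (97/12)ⁿ ≥ 17/3 ÷ (1/2999) = 50983/3.
(97/12)⁴ = 88529281/20736 falls short of 50983/3 but (97/12)⁵ ≈34510.6 reaches it, so n = 5.

5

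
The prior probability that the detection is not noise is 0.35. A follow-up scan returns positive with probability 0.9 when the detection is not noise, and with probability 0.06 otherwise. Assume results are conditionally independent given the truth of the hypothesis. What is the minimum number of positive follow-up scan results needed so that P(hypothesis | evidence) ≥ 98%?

2

Prior odds = 0.35/0.65 = 7/13.
Likelihood ratio of a positive result = 0.9/0.06 = 15.
Target odds: 0.98 ÷ 0.02 = 49.
Require 15ⁿ ≥ 49 ÷ (7/13) = 91.
15¹ = 15 falls short of 91 but 15² = 225 reaches it, so n = 2.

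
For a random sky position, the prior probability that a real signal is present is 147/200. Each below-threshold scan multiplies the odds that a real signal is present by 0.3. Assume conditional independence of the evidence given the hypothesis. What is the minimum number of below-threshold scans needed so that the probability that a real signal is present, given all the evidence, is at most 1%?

5

Prior odds: 0.735 ÷ 0.265 = 147/53.
Likelihood ratio per below-threshold scan = 0.3.
Target posterior odds = 0.01/0.99 = 1/99.
Require 0.3ⁿ ≤ 1/99 ÷ (147/53) = 53/14553.
0.3⁴ = 0.0081 is still above 53/14553 but 0.3⁵ = 243/100000 is at or below it, so n = 5.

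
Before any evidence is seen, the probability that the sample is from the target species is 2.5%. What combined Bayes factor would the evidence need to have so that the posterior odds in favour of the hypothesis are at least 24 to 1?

Prior odds = 0.025/0.975 = 1/39.
Target odds = 24.
Required Bayes factor = 24 ÷ (1/39) = 936.

936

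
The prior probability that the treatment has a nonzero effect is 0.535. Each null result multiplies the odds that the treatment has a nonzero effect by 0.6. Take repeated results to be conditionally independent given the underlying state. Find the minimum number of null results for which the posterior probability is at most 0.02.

8

Prior odds = 0.535/0.465 = 107/93.
Likelihood ratio per null result = 0.6.
Target posterior odds = 0.02/0.98 = 1/49.
Need (107/93) × 0.6ⁿ ≤ 1/49, i.e. 0.6ⁿ ≤ 93/5243.
0.6⁷ = 2187/78125 is still above 93/5243 but 0.6⁸ = 6561/390625 is at or below it, so n = 8.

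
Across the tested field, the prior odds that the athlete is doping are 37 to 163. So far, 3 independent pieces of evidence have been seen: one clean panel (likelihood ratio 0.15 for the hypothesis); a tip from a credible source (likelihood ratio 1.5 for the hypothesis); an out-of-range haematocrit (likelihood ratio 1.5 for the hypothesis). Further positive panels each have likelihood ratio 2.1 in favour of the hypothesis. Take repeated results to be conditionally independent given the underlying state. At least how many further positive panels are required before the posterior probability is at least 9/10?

Prior odds = 37/163.
Combined Bayes factor of the evidence already in hand = 0.15 × 1.5 × 1.5 = 0.3375.
Odds after that evidence = (37/163) × 0.3375 = 999/13040.
Target odds = 0.9/0.1 = 9.
Need 2.1ⁿ ≥ 9 ÷ (999/13040) = 13040/111.
2.1⁶ = 85766121/1000000 falls short of 13040/111 but 2.1⁷ ≈180.109 reaches it, so n = 7.

7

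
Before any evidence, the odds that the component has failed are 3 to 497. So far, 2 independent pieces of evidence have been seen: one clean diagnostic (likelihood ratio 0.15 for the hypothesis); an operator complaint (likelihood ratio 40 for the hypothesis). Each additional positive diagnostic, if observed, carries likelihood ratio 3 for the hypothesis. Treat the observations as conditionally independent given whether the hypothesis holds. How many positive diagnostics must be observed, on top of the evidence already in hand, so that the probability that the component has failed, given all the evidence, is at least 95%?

6

Prior odds = 3/497.
Combined Bayes factor of the evidence already in hand = 0.15 × 40 = 6.
Odds after that evidence = (3/497) × 6 = 18/497.
Target odds = 0.95/0.05 = 19.
Need 3ⁿ ≥ 19 ÷ (18/497) = 9443/18.
3⁵ = 243 falls short of 9443/18 but 3⁶ = 729 reaches it, so n = 6.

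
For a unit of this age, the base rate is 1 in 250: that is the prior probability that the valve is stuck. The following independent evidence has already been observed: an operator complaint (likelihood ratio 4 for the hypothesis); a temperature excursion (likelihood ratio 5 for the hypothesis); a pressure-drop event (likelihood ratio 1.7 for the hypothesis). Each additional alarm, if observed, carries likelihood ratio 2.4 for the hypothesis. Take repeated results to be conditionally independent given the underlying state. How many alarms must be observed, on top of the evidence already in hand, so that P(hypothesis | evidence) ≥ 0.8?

Prior odds = 0.004/0.996 = 1/249.
Combined Bayes factor of the evidence already in hand = 4 × 5 × 1.7 = 34.
Odds after that evidence = (1/249) × 34 = 34/249.
Target odds = 0.8/0.2 = 4.
Need 2.4ⁿ ≥ 4 ÷ (34/249) = 498/17.
2.4³ = 13.824 falls short of 498/17 but 2.4⁴ = 33.1776 reaches it, so n = 4.

4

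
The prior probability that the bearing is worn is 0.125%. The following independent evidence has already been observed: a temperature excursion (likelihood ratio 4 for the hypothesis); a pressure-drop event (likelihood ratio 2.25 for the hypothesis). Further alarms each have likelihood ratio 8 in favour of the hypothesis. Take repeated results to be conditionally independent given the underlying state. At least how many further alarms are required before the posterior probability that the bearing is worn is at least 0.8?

Prior odds = 0.00125/0.99875 = 1/799.
Combined Bayes factor of the evidence already in hand = 4 × 2.25 = 9.
Odds after that evidence = (1/799) × 9 = 9/799.
Target odds = 0.8/0.2 = 4.
Need 8ⁿ ≥ 4 ÷ (9/799) = 3196/9.
8² = 64 falls short of 3196/9 but 8³ = 512 reaches it, so n = 3.

3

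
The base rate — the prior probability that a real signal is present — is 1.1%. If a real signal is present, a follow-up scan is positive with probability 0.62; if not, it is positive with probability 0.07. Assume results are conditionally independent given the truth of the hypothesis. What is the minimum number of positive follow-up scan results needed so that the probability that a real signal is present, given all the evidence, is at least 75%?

Prior odds: 0.011 ÷ 0.989 = 11/989.
Likelihood ratio of a positive = 0.62/0.07 = 62/7.
Target posterior odds = 0.75/0.25 = 3.
Need (11/989) × (62/7)ⁿ ≥ 3, i.e. (62/7)ⁿ ≥ 2967/11.
(62/7)² = 3844/49 falls short of 2967/11 but (62/7)³ = 238328/343 reaches it, so n = 3.

3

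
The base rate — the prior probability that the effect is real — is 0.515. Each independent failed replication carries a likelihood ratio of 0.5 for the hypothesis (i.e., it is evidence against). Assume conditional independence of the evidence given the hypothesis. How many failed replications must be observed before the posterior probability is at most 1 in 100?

7

Prior odds: 0.515 ÷ 0.485 = 103/97.
Likelihood ratio per failed replication = 0.5.
Target posterior odds = 0.01/0.99 = 1/99.
Require 0.5ⁿ ≤ 1/99 ÷ (103/97) = 97/10197.
0.5⁶ = 0.015625 is still above 97/10197 but 0.5⁷ = 0.0078125 is at or below it, so n = 7.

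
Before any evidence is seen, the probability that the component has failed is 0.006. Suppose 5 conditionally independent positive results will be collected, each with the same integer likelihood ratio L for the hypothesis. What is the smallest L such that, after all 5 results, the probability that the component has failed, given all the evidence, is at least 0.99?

7

Prior odds = 0.006/0.994 = 3/497.
Target odds = 0.99/0.01 = 99.
Need L⁵ ≥ 99 ÷ (3/497) = 16401.
6⁵ = 7776 < 16401 ≤ 16807 = 7⁵, so L = 7.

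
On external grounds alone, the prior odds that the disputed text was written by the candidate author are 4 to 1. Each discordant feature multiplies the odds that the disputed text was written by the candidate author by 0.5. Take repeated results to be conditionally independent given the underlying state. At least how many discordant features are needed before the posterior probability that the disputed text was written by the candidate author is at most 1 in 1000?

12

Prior odds = 4.
Likelihood ratio per discordant feature = 0.5.
Target odds: 0.001 ÷ 0.999 = 1/999.
Need 4 × 0.5ⁿ ≤ 1/999, i.e. 0.5ⁿ ≤ 1/3996.
0.5¹¹ = 1/2048 is still above 1/3996 but 0.5¹² = 1/4096 is at or below it, so n = 12.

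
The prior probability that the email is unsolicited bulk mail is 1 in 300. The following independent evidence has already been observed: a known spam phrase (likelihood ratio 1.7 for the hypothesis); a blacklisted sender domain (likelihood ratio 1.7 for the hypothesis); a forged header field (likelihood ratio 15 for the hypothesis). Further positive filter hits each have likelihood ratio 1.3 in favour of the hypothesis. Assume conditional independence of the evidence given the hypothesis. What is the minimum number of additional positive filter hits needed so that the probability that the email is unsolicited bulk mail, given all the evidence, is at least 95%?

19

Prior odds = (1/300)/(299/300) = 1/299.
Combined Bayes factor of the evidence already in hand = 1.7 × 1.7 × 15 = 43.35.
Odds after that evidence = (1/299) × 43.35 = 867/5980.
Target odds = 0.95/0.05 = 19.
Need 1.3ⁿ ≥ 19 ÷ (867/5980) = 113620/867.
1.3¹⁸ ≈112.455 falls short of 113620/867 but 1.3¹⁹ ≈146.192 reaches it, so n = 19.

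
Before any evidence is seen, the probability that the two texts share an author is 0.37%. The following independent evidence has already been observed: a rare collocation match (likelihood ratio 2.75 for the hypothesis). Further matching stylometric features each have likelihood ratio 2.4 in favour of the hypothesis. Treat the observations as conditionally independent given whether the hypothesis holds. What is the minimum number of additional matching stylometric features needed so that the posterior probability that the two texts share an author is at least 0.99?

11

Prior odds = 0.0037/0.9963 = 37/9963.
Bayes factor of the evidence already in hand = 2.75.
Odds after that evidence = (37/9963) × 2.75 = 407/39852.
Target odds = 0.99/0.01 = 99.
Need 2.4ⁿ ≥ 99 ÷ (407/39852) = 358668/37.
2.4¹⁰ ≈6340.34 falls short of 358668/37 but 2.4¹¹ ≈15216.8 reaches it, so n = 11.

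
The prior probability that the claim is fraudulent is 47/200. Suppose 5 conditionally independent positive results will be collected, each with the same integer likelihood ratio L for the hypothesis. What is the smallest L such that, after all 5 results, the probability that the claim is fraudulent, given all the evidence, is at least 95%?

Prior odds = 0.235/0.765 = 47/153.
Target odds = 0.95/0.05 = 19.
Need L⁵ ≥ 19 ÷ (47/153) = 2907/47.
2⁵ = 32 < 2907/47 ≤ 243 = 3⁵, so L = 3.

3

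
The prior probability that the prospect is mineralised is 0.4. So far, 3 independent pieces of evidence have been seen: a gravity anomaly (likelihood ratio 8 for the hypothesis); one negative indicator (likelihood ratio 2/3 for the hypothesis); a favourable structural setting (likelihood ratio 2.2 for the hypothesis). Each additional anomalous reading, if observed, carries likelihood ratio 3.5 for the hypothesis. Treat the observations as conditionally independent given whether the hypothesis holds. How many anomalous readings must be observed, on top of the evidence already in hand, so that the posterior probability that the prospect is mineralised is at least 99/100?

3

Prior odds = 0.4/0.6 = 2/3.
Combined Bayes factor of the evidence already in hand = 8 × (2/3) × 2.2 = 176/15.
Odds after that evidence = (2/3) × 176/15 = 352/45.
Target odds = 0.99/0.01 = 99.
Need 3.5ⁿ ≥ 99 ÷ (352/45) = 12.65625.
3.5² = 12.25 falls short of 12.65625 but 3.5³ = 42.875 reaches it, so n = 3.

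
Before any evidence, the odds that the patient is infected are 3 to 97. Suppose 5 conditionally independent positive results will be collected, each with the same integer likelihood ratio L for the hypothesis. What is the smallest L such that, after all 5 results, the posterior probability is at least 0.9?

4

Prior odds = 3/97.
Target odds = 0.9/0.1 = 9.
Need L⁵ ≥ 9 ÷ (3/97) = 291.
3⁵ = 243 < 291 ≤ 1024 = 4⁵, so L = 4.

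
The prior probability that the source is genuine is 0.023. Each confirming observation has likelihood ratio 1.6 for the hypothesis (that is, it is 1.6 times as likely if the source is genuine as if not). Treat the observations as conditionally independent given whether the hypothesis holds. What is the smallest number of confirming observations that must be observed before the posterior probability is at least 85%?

Prior odds: 0.023 ÷ 0.977 = 23/977.
Likelihood ratio per confirming observation = 1.6.
Target posterior odds = 0.85/0.15 = 17/3.
Need (23/977) × 1.6ⁿ ≥ 17/3, i.e. 1.6ⁿ ≥ 16609/69.
1.6¹¹ ≈175.922 falls short of 16609/69 but 1.6¹² ≈281.475 reaches it, so n = 12.

12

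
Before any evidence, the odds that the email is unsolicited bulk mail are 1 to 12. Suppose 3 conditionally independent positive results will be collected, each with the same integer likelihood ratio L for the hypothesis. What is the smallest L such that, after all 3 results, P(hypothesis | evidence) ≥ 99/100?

11

Prior odds = 1/12.
Target odds = 0.99/0.01 = 99.
Need L³ ≥ 99 ÷ (1/12) = 1188.
10³ = 1000 < 1188 ≤ 1331 = 11³, so L = 11.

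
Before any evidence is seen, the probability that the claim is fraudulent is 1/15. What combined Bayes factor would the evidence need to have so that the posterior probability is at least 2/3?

Prior odds = (1/15)/(14/15) = 1/14.
Target odds = (2/3)/(1/3) = 2.
Required Bayes factor = 2 ÷ (1/14) = 28.

28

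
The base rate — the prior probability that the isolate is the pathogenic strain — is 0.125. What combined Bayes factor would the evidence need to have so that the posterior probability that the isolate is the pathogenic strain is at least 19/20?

133

Prior odds = 0.125/0.875 = 1/7.
Target odds = 0.95/0.05 = 19.
Required Bayes factor = 19 ÷ (1/7) = 133.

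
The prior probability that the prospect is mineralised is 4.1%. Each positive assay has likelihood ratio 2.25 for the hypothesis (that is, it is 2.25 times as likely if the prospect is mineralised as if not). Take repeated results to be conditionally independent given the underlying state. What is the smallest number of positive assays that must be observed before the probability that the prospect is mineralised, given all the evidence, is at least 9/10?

7

Prior odds: 0.041 ÷ 0.959 = 41/959.
Likelihood ratio per positive assay = 2.25.
Target posterior odds = 0.9/0.1 = 9.
Require 2.25ⁿ ≥ 9 ÷ (41/959) = 8631/41.
2.25⁶ = 531441/4096 falls short of 8631/41 but 2.25⁷ = 4782969/16384 reaches it, so n = 7.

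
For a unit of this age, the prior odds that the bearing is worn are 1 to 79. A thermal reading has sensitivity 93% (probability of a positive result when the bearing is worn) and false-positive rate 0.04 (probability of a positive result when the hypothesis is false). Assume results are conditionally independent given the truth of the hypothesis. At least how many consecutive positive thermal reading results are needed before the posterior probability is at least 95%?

3

Prior odds = 1/79.
Likelihood ratio of a positive result = 0.93/0.04 = 23.25.
Target posterior odds = 0.95/0.05 = 19.
Need (1/79) × 23.25ⁿ ≥ 19, i.e. 23.25ⁿ ≥ 1501.
23.25² = 540.5625 falls short of 1501 but 23.25³ = 804357/64 reaches it, so n = 3.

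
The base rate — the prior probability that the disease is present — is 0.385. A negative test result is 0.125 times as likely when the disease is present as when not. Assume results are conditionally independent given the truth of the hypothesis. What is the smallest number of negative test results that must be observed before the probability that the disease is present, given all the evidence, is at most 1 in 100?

Prior odds: 0.385 ÷ 0.615 = 77/123.
Likelihood ratio per negative test result = 0.125.
Target posterior odds = 0.01/0.99 = 1/99.
Require 0.125ⁿ ≤ 1/99 ÷ (77/123) = 41/2541.
0.125¹ = 0.125 is still above 41/2541 but 0.125² = 0.015625 is at or below it, so n = 2.

2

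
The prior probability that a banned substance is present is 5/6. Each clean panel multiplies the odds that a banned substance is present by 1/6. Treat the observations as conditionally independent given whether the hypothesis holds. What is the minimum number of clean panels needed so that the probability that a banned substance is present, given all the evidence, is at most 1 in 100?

Prior odds = (5/6)/(1/6) = 5.
Likelihood ratio per clean panel = 1/6.
Target odds: 0.01 ÷ 0.99 = 1/99.
Need 5 × (1/6)ⁿ ≤ 1/99, i.e. (1/6)ⁿ ≤ 1/495.
(1/6)³ = 1/216 is still above 1/495 but (1/6)⁴ = 1/1296 is at or below it, so n = 4.

4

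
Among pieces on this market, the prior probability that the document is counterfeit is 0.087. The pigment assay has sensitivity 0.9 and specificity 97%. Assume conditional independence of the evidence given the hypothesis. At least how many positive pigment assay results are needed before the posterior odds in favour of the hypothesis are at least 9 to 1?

Prior odds = 0.087/0.913 = 87/913.
False-positive rate = 1 − 0.97 = 0.03; likelihood ratio of a positive = 0.9/0.03 = 30.
Target odds = 9.
Require 30ⁿ ≥ 9 ÷ (87/913) = 2739/29.
30¹ = 30 falls short of 2739/29 but 30² = 900 reaches it, so n = 2.

2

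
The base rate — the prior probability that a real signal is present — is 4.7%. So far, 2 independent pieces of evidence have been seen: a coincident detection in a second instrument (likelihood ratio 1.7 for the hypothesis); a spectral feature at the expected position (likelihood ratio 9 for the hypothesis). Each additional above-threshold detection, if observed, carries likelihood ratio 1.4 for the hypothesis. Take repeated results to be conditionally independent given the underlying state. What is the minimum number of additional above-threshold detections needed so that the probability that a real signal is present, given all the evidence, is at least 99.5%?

17

Prior odds = 0.047/0.953 = 47/953.
Combined Bayes factor of the evidence already in hand = 1.7 × 9 = 15.3.
Odds after that evidence = (47/953) × 15.3 = 7191/9530.
Target odds = 0.995/0.005 = 199.
Need 1.4ⁿ ≥ 199 ÷ (7191/9530) = 1896470/7191.
1.4¹⁶ ≈217.795 falls short of 1896470/7191 but 1.4¹⁷ ≈304.913 reaches it, so n = 17.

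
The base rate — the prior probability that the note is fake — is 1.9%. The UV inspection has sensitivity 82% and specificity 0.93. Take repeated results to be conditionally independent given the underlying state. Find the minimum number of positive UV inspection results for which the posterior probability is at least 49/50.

4

Prior odds = 0.019/0.981 = 19/981.
False-positive rate = 1 − 0.93 = 0.07; likelihood ratio of a positive = 0.82/0.07 = 82/7.
Target posterior odds = 0.98/0.02 = 49.
Require (82/7)ⁿ ≥ 49 ÷ (19/981) = 48069/19.
(82/7)³ = 551368/343 falls short of 48069/19 but (82/7)⁴ = 45212176/2401 reaches it, so n = 4.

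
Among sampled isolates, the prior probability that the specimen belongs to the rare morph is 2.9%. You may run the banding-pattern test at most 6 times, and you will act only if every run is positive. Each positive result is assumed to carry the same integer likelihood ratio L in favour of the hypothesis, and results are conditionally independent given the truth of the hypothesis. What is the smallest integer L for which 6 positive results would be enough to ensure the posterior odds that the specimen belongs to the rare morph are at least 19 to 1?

3

Prior odds = 0.029/0.971 = 29/971.
Target odds = 19.
Need L⁶ ≥ 19 ÷ (29/971) = 18449/29.
2⁶ = 64 < 18449/29 ≤ 729 = 3⁶, so L = 3.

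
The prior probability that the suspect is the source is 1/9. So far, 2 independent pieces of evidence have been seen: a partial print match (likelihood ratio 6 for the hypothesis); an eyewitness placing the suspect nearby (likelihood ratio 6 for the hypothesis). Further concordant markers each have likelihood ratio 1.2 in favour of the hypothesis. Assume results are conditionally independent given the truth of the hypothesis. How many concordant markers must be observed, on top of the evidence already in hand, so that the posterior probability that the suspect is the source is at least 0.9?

4

Prior odds = (1/9)/(8/9) = 0.125.
Combined Bayes factor of the evidence already in hand = 6 × 6 = 36.
Odds after that evidence = 0.125 × 36 = 4.5.
Target odds = 0.9/0.1 = 9.
Need 1.2ⁿ ≥ 9 ÷ 4.5 = 2.
1.2³ = 1.728 falls short of 2 but 1.2⁴ = 2.0736 reaches it, so n = 4.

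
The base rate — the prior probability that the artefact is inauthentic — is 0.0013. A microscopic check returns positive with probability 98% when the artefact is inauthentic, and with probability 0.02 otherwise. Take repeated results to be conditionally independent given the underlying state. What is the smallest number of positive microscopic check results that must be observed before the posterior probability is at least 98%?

3

Prior odds: 0.0013 ÷ 0.9987 = 13/9987.
Likelihood ratio of a positive result = 0.98/0.02 = 49.
Target odds: 0.98 ÷ 0.02 = 49.
Need (13/9987) × 49ⁿ ≥ 49, i.e. 49ⁿ ≥ 489363/13.
49² = 2401 falls short of 489363/13 but 49³ = 117649 reaches it, so n = 3.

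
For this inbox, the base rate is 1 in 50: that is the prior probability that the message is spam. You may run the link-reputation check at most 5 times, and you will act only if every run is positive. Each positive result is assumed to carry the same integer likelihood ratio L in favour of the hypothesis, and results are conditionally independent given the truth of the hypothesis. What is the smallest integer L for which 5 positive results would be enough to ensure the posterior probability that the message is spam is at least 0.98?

5

Prior odds = 0.02/0.98 = 1/49.
Target odds = 0.98/0.02 = 49.
Need L⁵ ≥ 49 ÷ (1/49) = 2401.
4⁵ = 1024 < 2401 ≤ 3125 = 5⁵, so L = 5.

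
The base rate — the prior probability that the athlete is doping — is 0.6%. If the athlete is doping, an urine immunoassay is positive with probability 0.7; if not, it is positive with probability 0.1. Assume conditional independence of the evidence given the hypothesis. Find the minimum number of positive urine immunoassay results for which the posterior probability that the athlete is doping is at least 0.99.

5

Prior odds = 0.006/0.994 = 3/497.
Likelihood ratio of a positive = 0.7/0.1 = 7.
Target posterior odds = 0.99/0.01 = 99.
Require 7ⁿ ≥ 99 ÷ (3/497) = 16401.
7⁴ = 2401 falls short of 16401 but 7⁵ = 16807 reaches it, so n = 5.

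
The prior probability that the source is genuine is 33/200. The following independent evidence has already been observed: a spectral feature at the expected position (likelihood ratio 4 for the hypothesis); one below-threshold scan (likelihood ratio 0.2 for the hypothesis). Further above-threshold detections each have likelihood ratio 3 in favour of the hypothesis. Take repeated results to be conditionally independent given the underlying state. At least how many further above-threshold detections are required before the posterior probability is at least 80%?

3

Prior odds = 0.165/0.835 = 33/167.
Combined Bayes factor of the evidence already in hand = 4 × 0.2 = 0.8.
Odds after that evidence = (33/167) × 0.8 = 132/835.
Target odds = 0.8/0.2 = 4.
Need 3ⁿ ≥ 4 ÷ (132/835) = 835/33.
3² = 9 falls short of 835/33 but 3³ = 27 reaches it, so n = 3.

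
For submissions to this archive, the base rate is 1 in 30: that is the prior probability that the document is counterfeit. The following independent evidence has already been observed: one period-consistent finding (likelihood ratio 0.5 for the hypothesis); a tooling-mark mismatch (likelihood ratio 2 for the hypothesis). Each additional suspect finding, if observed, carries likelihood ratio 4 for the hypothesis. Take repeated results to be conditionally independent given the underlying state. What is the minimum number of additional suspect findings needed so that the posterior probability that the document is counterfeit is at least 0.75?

4

Prior odds = (1/30)/(29/30) = 1/29.
Combined Bayes factor of the evidence already in hand = 0.5 × 2 = 1.
Odds after that evidence = (1/29) × 1 = 1/29.
Target odds = 0.75/0.25 = 3.
Need 4ⁿ ≥ 3 ÷ (1/29) = 87.
4³ = 64 falls short of 87 but 4⁴ = 256 reaches it, so n = 4.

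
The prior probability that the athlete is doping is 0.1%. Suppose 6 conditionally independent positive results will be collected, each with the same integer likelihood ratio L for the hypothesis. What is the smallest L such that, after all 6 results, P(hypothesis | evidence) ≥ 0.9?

5

Prior odds = 0.001/0.999 = 1/999.
Target odds = 0.9/0.1 = 9.
Need L⁶ ≥ 9 ÷ (1/999) = 8991.
4⁶ = 4096 < 8991 ≤ 15625 = 5⁶, so L = 5.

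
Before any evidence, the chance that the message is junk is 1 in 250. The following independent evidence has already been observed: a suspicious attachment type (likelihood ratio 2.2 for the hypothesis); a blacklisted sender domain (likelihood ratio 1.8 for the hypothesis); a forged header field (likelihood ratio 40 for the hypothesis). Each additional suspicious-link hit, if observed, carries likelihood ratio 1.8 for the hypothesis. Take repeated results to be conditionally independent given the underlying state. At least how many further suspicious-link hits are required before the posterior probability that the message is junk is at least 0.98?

Prior odds = 0.004/0.996 = 1/249.
Combined Bayes factor of the evidence already in hand = 2.2 × 1.8 × 40 = 158.4.
Odds after that evidence = (1/249) × 158.4 = 264/415.
Target odds = 0.98/0.02 = 49.
Need 1.8ⁿ ≥ 49 ÷ (264/415) = 20335/264.
1.8⁷ = 4782969/78125 falls short of 20335/264 but 1.8⁸ = 43046721/390625 reaches it, so n = 8.

8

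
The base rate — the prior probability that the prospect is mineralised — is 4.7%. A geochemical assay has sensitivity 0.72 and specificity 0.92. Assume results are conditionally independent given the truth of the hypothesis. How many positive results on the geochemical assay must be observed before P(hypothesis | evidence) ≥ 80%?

3

Prior odds = 0.047/0.953 = 47/953.
False-positive rate = 1 − 0.92 = 0.08; likelihood ratio of a positive = 0.72/0.08 = 9.
Target odds: 0.8 ÷ 0.2 = 4.
Require 9ⁿ ≥ 4 ÷ (47/953) = 3812/47.
9² = 81 falls short of 3812/47 but 9³ = 729 reaches it, so n = 3.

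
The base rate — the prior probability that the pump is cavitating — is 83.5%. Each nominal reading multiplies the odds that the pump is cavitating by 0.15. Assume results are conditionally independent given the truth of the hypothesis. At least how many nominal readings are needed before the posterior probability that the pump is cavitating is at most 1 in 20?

Prior odds = 0.835/0.165 = 167/33.
Likelihood ratio per nominal reading = 0.15.
Target odds: 0.05 ÷ 0.95 = 1/19.
Require 0.15ⁿ ≤ 1/19 ÷ (167/33) = 33/3173.
0.15² = 0.0225 is still above 33/3173 but 0.15³ = 0.003375 is at or below it, so n = 3.

3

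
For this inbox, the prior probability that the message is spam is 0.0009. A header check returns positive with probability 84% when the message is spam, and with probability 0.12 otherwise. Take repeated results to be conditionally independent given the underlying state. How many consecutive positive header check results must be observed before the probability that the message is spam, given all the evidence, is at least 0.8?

5

Prior odds: 0.0009 ÷ 0.9991 = 9/9991.
Likelihood ratio of a positive result = 0.84/0.12 = 7.
Target posterior odds = 0.8/0.2 = 4.
Need (9/9991) × 7ⁿ ≥ 4, i.e. 7ⁿ ≥ 39964/9.
7⁴ = 2401 falls short of 39964/9 but 7⁵ = 16807 reaches it, so n = 5.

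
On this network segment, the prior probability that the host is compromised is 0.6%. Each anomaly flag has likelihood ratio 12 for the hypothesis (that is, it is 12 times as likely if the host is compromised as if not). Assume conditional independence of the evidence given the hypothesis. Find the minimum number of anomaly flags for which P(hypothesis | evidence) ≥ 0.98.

Prior odds: 0.006 ÷ 0.994 = 3/497.
Likelihood ratio per anomaly flag = 12.
Target posterior odds = 0.98/0.02 = 49.
Require 12ⁿ ≥ 49 ÷ (3/497) = 24353/3.
12³ = 1728 falls short of 24353/3 but 12⁴ = 20736 reaches it, so n = 4.

4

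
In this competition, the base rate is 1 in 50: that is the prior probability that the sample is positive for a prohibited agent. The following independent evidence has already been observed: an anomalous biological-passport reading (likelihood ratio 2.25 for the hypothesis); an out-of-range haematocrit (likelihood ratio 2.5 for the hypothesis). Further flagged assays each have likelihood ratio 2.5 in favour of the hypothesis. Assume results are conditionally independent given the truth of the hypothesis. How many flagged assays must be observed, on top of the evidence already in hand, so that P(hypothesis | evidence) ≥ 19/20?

6

Prior odds = 0.02/0.98 = 1/49.
Combined Bayes factor of the evidence already in hand = 2.25 × 2.5 = 5.625.
Odds after that evidence = (1/49) × 5.625 = 45/392.
Target odds = 0.95/0.05 = 19.
Need 2.5ⁿ ≥ 19 ÷ (45/392) = 7448/45.
2.5⁵ = 97.65625 falls short of 7448/45 but 2.5⁶ = 244.140625 reaches it, so n = 6.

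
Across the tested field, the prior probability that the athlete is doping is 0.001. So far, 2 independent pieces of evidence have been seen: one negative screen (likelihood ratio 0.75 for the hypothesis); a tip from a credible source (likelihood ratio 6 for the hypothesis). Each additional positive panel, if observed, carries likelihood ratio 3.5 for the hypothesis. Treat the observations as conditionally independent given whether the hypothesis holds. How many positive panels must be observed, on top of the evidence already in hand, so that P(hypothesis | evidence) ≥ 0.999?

10

Prior odds = 0.001/0.999 = 1/999.
Combined Bayes factor of the evidence already in hand = 0.75 × 6 = 4.5.
Odds after that evidence = (1/999) × 4.5 = 1/222.
Target odds = 0.999/0.001 = 999.
Need 3.5ⁿ ≥ 999 ÷ (1/222) = 221778.
3.5⁹ = 40353607/512 falls short of 221778 but 3.5¹⁰ = 282475249/1024 reaches it, so n = 10.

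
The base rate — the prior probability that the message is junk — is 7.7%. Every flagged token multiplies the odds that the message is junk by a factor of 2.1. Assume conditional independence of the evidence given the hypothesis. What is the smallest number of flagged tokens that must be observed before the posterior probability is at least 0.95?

Prior odds: 0.077 ÷ 0.923 = 77/923.
Likelihood ratio per flagged token = 2.1.
Target odds: 0.95 ÷ 0.05 = 19.
Require 2.1ⁿ ≥ 19 ÷ (77/923) = 17537/77.
2.1⁷ ≈180.109 falls short of 17537/77 but 2.1⁸ ≈378.229 reaches it, so n = 8.

8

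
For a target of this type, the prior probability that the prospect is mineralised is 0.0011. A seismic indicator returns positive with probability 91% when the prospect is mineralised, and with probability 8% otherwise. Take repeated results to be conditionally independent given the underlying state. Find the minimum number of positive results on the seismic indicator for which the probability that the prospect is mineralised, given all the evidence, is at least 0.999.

6

Prior odds = 0.0011/0.9989 = 11/9989.
Likelihood ratio of a positive result = 0.91/0.08 = 11.375.
Target odds: 0.999 ÷ 0.001 = 999.
Need (11/9989) × 11.375ⁿ ≥ 999, i.e. 11.375ⁿ ≥ 9979011/11.
11.375⁵ ≈190439 falls short of 9979011/11 but 11.375⁶ ≈2.16625e+06 reaches it, so n = 6.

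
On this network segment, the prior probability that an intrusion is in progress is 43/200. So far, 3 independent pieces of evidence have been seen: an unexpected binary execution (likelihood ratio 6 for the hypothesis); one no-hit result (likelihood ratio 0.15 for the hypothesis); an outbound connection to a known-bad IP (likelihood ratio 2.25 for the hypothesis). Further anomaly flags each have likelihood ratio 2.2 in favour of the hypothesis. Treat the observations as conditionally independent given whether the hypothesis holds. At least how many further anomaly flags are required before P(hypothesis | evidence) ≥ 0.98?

Prior odds = 0.215/0.785 = 43/157.
Combined Bayes factor of the evidence already in hand = 6 × 0.15 × 2.25 = 2.025.
Odds after that evidence = (43/157) × 2.025 = 3483/6280.
Target odds = 0.98/0.02 = 49.
Need 2.2ⁿ ≥ 49 ÷ (3483/6280) = 307720/3483.
2.2⁵ = 51.53632 falls short of 307720/3483 but 2.2⁶ = 1771561/15625 reaches it, so n = 6.

6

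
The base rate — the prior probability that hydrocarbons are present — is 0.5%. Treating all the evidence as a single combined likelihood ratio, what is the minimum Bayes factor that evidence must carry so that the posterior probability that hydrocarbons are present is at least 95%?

3781

Prior odds = 0.005/0.995 = 1/199.
Target odds = 0.95/0.05 = 19.
Required Bayes factor = 19 ÷ (1/199) = 3781.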